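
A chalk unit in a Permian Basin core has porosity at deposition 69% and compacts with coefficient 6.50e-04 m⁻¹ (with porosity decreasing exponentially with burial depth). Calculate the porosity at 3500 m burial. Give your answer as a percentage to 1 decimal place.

7.1%

Working in km (1 km = 1000 m; β in km⁻¹ = β in m⁻¹ × 1000):
φ = φ₀·exp(−β·d) = 0.69 × exp(−0.65 × 3.5) = 0.69 × exp(−2.275)
  = 0.69 × 0.1028 = 0.0709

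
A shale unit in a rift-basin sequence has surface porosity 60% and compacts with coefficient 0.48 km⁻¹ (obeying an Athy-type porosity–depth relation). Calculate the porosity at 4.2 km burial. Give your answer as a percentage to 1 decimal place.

φ = φ₀·exp(−k·z) = 0.6 × exp(−0.48 × 4.2) = 0.6 × exp(−2.016)
  = 0.6 × 0.1332 = 0.0799

8.0%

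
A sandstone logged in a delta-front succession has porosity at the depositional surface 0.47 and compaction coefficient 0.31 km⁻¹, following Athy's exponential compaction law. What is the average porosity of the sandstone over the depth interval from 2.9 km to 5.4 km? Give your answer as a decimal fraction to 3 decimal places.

⟨n⟩ = (1/(Z₂−Z₁)) ∫ n₀ e^(−kZ) dZ = n₀·(e^(−k·Z₁) − e^(−k·Z₂)) / (k·(Z₂−Z₁))
e^(−0.31×2.9) = 0.4070; e^(−0.31×5.4) = 0.1875
⟨n⟩ = 0.47 × (0.4070 − 0.1875) / (0.31 × 2.5) = 0.47 × 0.2832 = 0.1331

0.133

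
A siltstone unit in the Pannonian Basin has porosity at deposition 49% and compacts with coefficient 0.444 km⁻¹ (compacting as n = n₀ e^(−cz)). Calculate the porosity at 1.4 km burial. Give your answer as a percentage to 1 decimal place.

26.3%

n = n₀·exp(−c·z) = 0.49 × exp(−0.444 × 1.4) = 0.49 × exp(−0.6216)
  = 0.49 × 0.5371 = 0.2632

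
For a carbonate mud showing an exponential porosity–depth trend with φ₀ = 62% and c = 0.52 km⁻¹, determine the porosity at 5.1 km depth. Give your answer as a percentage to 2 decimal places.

φ = φ₀·exp(−c·z) = 0.62 × exp(−0.52 × 5.1) = 0.62 × exp(−2.652)
  = 0.62 × 0.0705 = 0.0437

4.37%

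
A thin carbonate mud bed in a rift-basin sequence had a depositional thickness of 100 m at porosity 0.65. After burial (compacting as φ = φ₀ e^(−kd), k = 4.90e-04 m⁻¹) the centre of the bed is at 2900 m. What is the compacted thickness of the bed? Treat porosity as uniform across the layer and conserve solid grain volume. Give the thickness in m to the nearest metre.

42 m

Working in km (1 km = 1000 m; k in km⁻¹ = k in m⁻¹ × 1000):
Porosity at 2.9 km: φ = 0.65·exp(−0.49×2.9) = 0.1570
Solid-volume conservation: h(1−φ) = h₀(1−φ₀) ⇒ h = h₀·(1−φ₀)/(1−φ)
h = 0.1 × (1 − 0.65)/(1 − 0.1570) = 0.1 × 0.4152 = 0.0415 km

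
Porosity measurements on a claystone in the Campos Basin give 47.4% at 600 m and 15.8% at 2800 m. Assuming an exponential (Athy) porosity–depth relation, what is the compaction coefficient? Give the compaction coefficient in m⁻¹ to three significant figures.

Working in km (1 km = 1000 m; β in km⁻¹ = β in m⁻¹ × 1000):
Athy: φ(z) = φ₀ e^(−βz) ⇒ φ₁/φ₂ = e^{β(z₂−z₁)} ⇒ β = ln(φ₁/φ₂)/(z₂−z₁)
β = ln(0.474/0.158) / (2.8 − 0.6) = ln(3) / 2.2 = 1.0986 / 2.2 = 0.4994 km⁻¹

0.000499 m⁻¹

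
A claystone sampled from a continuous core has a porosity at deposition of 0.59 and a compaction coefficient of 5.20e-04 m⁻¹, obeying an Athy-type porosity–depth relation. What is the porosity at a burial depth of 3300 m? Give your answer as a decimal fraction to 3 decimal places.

0.106

Working in km (1 km = 1000 m; β in km⁻¹ = β in m⁻¹ × 1000):
n = n₀·exp(−β·z) = 0.59 × exp(−0.52 × 3.3) = 0.59 × exp(−1.716)
  = 0.59 × 0.1798 = 0.1061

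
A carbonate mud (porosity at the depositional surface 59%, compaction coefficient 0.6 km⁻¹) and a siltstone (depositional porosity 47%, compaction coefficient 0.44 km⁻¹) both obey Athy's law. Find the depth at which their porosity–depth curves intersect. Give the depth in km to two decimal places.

Set n₀ₐ e^(−cₐd) = n₀ᵦ e^(−cᵦd) ⇒ ln(n₀ₐ/n₀ᵦ) = (cₐ − cᵦ)·d
d = ln(0.59/0.47) / (0.6 − 0.44) = 0.2274 / 0.16 = 1.421 km

1.42 km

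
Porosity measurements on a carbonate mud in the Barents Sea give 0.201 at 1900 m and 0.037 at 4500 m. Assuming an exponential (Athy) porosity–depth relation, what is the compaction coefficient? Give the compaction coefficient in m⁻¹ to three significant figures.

0.000651 m⁻¹

Working in km (1 km = 1000 m; c in km⁻¹ = c in m⁻¹ × 1000):
Athy: n(d) = n₀ e^(−cd) ⇒ n₁/n₂ = e^{c(d₂−d₁)} ⇒ c = ln(n₁/n₂)/(d₂−d₁)
c = ln(0.201/0.037) / (4.5 − 1.9) = ln(5.432) / 2.6 = 1.6924 / 2.6 = 0.6509 km⁻¹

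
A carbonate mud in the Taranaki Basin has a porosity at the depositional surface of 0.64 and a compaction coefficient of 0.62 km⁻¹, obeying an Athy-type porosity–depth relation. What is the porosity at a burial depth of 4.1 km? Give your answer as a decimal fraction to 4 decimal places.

0.0504

phi = phi₀·exp(−β·d) = 0.64 × exp(−0.62 × 4.1) = 0.64 × exp(−2.542)
  = 0.64 × 0.0787 = 0.0504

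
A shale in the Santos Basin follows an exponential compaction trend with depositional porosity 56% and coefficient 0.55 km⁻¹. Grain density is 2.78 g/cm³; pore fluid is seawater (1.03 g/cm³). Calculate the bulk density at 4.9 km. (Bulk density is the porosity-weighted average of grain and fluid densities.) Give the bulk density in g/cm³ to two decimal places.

Porosity at depth: phi = 0.56·exp(−0.55×4.9) = 0.56×0.0675 = 0.0378
Bulk density: ρ_b = (1−phi)ρ_g + phi·ρ_f = 0.9622×2.78 + 0.0378×1.03
       = 2.675 + 0.039 = 2.714 g/cm³

2.71 g/cm³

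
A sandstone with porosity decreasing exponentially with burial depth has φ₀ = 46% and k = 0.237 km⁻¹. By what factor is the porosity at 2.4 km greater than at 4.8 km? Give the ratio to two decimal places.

1.77

φ(d₁)/φ(d₂) = e^(−k·d₁)/e^(−k·d₂) = e^{k(d₂−d₁)}
= exp(0.237 × 2.4) = exp(0.5688) = 1.7661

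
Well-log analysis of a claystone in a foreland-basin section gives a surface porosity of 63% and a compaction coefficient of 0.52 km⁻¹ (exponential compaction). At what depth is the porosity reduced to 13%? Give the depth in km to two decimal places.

Invert Athy's law: z = ln(φ₀/φ) / k
z = ln(0.63/0.13) / 0.52 = ln(4.846) / 0.52 = 1.5782 / 0.52 = 3.035 km

3.03 km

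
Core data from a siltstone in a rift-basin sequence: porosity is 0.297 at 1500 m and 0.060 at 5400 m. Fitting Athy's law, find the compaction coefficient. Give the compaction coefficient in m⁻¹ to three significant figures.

Working in km (1 km = 1000 m; β in km⁻¹ = β in m⁻¹ × 1000):
Athy: phi(z) = phi₀ e^(−βz) ⇒ phi₁/phi₂ = e^{β(z₂−z₁)} ⇒ β = ln(phi₁/phi₂)/(z₂−z₁)
β = ln(0.297/0.06) / (5.4 − 1.5) = ln(4.95) / 3.9 = 1.5994 / 3.9 = 0.4101 km⁻¹

0.000410 m⁻¹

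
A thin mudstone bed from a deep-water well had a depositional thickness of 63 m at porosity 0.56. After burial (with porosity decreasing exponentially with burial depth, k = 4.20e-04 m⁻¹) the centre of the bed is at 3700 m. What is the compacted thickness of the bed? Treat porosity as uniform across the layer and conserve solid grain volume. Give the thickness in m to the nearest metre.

31 m

Working in km (1 km = 1000 m; k in km⁻¹ = k in m⁻¹ × 1000):
Porosity at 3.7 km: φ = 0.56·exp(−0.42×3.7) = 0.1184
Solid-volume conservation: h(1−φ) = h₀(1−φ₀) ⇒ h = h₀·(1−φ₀)/(1−φ)
h = 0.063 × (1 − 0.56)/(1 − 0.1184) = 0.063 × 0.4991 = 0.0314 km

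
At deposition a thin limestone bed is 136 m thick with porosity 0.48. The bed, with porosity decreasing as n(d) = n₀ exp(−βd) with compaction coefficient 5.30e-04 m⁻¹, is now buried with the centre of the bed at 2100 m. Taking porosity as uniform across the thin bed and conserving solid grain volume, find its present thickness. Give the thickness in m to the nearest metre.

Working in km (1 km = 1000 m; β in km⁻¹ = β in m⁻¹ × 1000):
Porosity at 2.1 km: n = 0.48·exp(−0.53×2.1) = 0.1577
Solid-volume conservation: h(1−n) = h₀(1−n₀) ⇒ h = h₀·(1−n₀)/(1−n)
h = 0.136 × (1 − 0.48)/(1 − 0.1577) = 0.136 × 0.6174 = 0.0840 km

84 m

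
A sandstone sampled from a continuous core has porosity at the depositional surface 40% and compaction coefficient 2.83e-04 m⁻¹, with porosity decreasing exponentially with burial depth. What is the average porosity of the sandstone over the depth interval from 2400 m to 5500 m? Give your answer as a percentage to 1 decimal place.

13.5%

Working in km (1 km = 1000 m; c in km⁻¹ = c in m⁻¹ × 1000):
⟨φ⟩ = (1/(z₂−z₁)) ∫ φ₀ e^(−cz) dz = φ₀·(e^(−c·z₁) − e^(−c·z₂)) / (c·(z₂−z₁))
e^(−0.283×2.4) = 0.5070; e^(−0.283×5.5) = 0.2109
⟨φ⟩ = 0.4 × (0.5070 − 0.2109) / (0.283 × 3.1) = 0.4 × 0.3376 = 0.1350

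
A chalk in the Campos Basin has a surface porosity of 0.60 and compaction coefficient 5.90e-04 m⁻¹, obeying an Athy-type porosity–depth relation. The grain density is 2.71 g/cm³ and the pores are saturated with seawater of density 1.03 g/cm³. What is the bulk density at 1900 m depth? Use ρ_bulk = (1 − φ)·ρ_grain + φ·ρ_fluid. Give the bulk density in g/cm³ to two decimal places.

Working in km (1 km = 1000 m; k in km⁻¹ = k in m⁻¹ × 1000):
Porosity at depth: φ = 0.6·exp(−0.59×1.9) = 0.6×0.3260 = 0.1956
Bulk density: ρ_b = (1−φ)ρ_g + φ·ρ_f = 0.8044×2.71 + 0.1956×1.03
       = 2.180 + 0.201 = 2.381 g/cm³

2.38 g/cm³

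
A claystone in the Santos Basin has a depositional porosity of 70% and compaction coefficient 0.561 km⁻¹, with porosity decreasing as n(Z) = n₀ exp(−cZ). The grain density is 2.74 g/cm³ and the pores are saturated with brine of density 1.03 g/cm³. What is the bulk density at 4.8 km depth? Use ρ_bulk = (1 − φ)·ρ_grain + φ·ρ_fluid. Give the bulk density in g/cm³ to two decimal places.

Porosity at depth: n = 0.7·exp(−0.561×4.8) = 0.7×0.0677 = 0.0474
Bulk density: ρ_b = (1−n)ρ_g + n·ρ_f = 0.9526×2.74 + 0.0474×1.03
       = 2.610 + 0.049 = 2.659 g/cm³

2.66 g/cm³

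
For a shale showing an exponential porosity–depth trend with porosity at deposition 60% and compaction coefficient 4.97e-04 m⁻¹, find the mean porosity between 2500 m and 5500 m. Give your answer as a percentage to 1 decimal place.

Working in km (1 km = 1000 m; k in km⁻¹ = k in m⁻¹ × 1000):
⟨phi⟩ = (1/(Z₂−Z₁)) ∫ phi₀ e^(−kZ) dZ = phi₀·(e^(−k·Z₁) − e^(−k·Z₂)) / (k·(Z₂−Z₁))
e^(−0.497×2.5) = 0.2887; e^(−0.497×5.5) = 0.0650
⟨phi⟩ = 0.6 × (0.2887 − 0.0650) / (0.497 × 3) = 0.6 × 0.1500 = 0.0900

9.0%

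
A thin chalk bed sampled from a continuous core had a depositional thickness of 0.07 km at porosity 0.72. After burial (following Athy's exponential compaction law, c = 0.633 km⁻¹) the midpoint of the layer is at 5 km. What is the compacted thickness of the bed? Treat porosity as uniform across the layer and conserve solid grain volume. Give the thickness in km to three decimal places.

0.020 km

Porosity at 5 km: n = 0.72·exp(−0.633×5) = 0.0304
Solid-volume conservation: h(1−n) = h₀(1−n₀) ⇒ h = h₀·(1−n₀)/(1−n)
h = 0.07 × (1 − 0.72)/(1 − 0.0304) = 0.07 × 0.2888 = 0.0202 km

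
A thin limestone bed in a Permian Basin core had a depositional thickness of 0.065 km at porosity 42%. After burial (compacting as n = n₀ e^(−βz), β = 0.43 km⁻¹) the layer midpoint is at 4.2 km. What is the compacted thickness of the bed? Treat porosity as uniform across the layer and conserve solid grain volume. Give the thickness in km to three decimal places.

Porosity at 4.2 km: n = 0.42·exp(−0.43×4.2) = 0.0690
Solid-volume conservation: h(1−n) = h₀(1−n₀) ⇒ h = h₀·(1−n₀)/(1−n)
h = 0.065 × (1 − 0.42)/(1 − 0.0690) = 0.065 × 0.6230 = 0.0405 km

0.040 km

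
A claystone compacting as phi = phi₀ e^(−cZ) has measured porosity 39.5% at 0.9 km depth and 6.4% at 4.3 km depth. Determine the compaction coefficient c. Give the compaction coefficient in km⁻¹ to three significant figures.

Athy: phi(Z) = phi₀ e^(−cZ) ⇒ phi₁/phi₂ = e^{c(Z₂−Z₁)} ⇒ c = ln(phi₁/phi₂)/(Z₂−Z₁)
c = ln(0.395/0.064) / (4.3 − 0.9) = ln(6.172) / 3.4 = 1.8200 / 3.4 = 0.5353 km⁻¹

0.535 km⁻¹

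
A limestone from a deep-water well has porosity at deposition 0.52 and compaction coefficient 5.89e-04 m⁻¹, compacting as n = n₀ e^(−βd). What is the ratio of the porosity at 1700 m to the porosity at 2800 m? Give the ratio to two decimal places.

Working in km (1 km = 1000 m; β in km⁻¹ = β in m⁻¹ × 1000):
n(d₁)/n(d₂) = e^(−β·d₁)/e^(−β·d₂) = e^{β(d₂−d₁)}
= exp(0.589 × 1.1) = exp(0.6479) = 1.9115

1.91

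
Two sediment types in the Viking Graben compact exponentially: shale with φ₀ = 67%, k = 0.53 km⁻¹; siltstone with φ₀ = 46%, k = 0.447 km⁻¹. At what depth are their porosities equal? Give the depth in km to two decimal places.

Set φ₀ₐ e^(−kₐd) = φ₀ᵦ e^(−kᵦd) ⇒ ln(φ₀ₐ/φ₀ᵦ) = (kₐ − kᵦ)·d
d = ln(0.67/0.46) / (0.53 − 0.447) = 0.3761 / 0.083 = 4.531 km

4.53 km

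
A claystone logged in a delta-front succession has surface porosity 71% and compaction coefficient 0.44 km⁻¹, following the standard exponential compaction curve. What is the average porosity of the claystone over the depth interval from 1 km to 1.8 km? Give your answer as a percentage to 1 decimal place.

⟨n⟩ = (1/(z₂−z₁)) ∫ n₀ e^(−kz) dz = n₀·(e^(−k·z₁) − e^(−k·z₂)) / (k·(z₂−z₁))
e^(−0.44×1) = 0.6440; e^(−0.44×1.8) = 0.4529
⟨n⟩ = 0.71 × (0.6440 − 0.4529) / (0.44 × 0.8) = 0.71 × 0.5429 = 0.3855

38.5%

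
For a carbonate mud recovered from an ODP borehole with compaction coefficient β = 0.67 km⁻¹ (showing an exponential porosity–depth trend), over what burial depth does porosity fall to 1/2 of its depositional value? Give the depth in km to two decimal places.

1.03 km

phi/phi₀ = 1/2 ⇒ exp(−β·z) = 1/2 ⇒ z = ln(2) / β
z = 0.6931 / 0.67 = 1.035 km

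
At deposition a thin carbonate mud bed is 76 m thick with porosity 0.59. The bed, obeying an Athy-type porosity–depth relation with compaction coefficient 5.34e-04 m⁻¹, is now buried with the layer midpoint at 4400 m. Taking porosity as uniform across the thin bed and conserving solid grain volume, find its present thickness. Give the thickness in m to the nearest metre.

33 m

Working in km (1 km = 1000 m; c in km⁻¹ = c in m⁻¹ × 1000):
Porosity at 4.4 km: φ = 0.59·exp(−0.534×4.4) = 0.0563
Solid-volume conservation: h(1−φ) = h₀(1−φ₀) ⇒ h = h₀·(1−φ₀)/(1−φ)
h = 0.076 × (1 − 0.59)/(1 − 0.0563) = 0.076 × 0.4345 = 0.0330 km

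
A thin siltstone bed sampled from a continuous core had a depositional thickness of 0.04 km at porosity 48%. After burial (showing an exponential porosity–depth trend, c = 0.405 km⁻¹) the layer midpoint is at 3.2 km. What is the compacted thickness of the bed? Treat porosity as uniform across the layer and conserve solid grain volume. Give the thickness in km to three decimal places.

0.024 km

Porosity at 3.2 km: phi = 0.48·exp(−0.405×3.2) = 0.1313
Solid-volume conservation: h(1−phi) = h₀(1−phi₀) ⇒ h = h₀·(1−phi₀)/(1−phi)
h = 0.04 × (1 − 0.48)/(1 − 0.1313) = 0.04 × 0.5986 = 0.0239 km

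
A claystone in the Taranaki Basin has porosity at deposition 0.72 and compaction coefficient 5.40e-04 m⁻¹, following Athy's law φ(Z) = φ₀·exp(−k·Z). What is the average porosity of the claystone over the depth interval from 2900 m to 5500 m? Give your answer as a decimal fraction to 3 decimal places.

0.081

Working in km (1 km = 1000 m; k in km⁻¹ = k in m⁻¹ × 1000):
⟨φ⟩ = (1/(Z₂−Z₁)) ∫ φ₀ e^(−kZ) dZ = φ₀·(e^(−k·Z₁) − e^(−k·Z₂)) / (k·(Z₂−Z₁))
e^(−0.54×2.9) = 0.2089; e^(−0.54×5.5) = 0.0513
⟨φ⟩ = 0.72 × (0.2089 − 0.0513) / (0.54 × 2.6) = 0.72 × 0.1122 = 0.0808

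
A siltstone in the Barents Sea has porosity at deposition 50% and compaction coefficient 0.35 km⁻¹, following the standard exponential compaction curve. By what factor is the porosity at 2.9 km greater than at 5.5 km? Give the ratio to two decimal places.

2.48

n(d₁)/n(d₂) = e^(−c·d₁)/e^(−c·d₂) = e^{c(d₂−d₁)}
= exp(0.35 × 2.6) = exp(0.91) = 2.4843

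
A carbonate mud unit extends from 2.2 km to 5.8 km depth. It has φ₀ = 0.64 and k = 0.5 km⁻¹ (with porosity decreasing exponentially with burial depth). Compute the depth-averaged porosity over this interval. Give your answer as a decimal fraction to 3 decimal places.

0.099

⟨φ⟩ = (1/(Z₂−Z₁)) ∫ φ₀ e^(−kZ) dZ = φ₀·(e^(−k·Z₁) − e^(−k·Z₂)) / (k·(Z₂−Z₁))
e^(−0.5×2.2) = 0.3329; e^(−0.5×5.8) = 0.0550
⟨φ⟩ = 0.64 × (0.3329 − 0.0550) / (0.5 × 3.6) = 0.64 × 0.1544 = 0.0988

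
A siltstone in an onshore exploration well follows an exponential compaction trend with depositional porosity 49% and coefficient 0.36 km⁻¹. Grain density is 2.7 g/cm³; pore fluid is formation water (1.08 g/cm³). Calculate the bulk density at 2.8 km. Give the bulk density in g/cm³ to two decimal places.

Porosity at depth: phi = 0.49·exp(−0.36×2.8) = 0.49×0.3649 = 0.1788
Bulk density: ρ_b = (1−phi)ρ_g + phi·ρ_f = 0.8212×2.7 + 0.1788×1.08
       = 2.217 + 0.193 = 2.410 g/cm³

2.41 g/cm³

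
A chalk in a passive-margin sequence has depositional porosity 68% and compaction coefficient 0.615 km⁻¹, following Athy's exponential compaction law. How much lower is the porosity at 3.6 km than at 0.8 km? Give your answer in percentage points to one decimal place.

n(0.8) = 0.68·e^(−0.615×0.8) = 0.4158
n(3.6) = 0.68·e^(−0.615×3.6) = 0.0743
Δn = 0.4158 − 0.0743 = 0.3415

34.1 percentage points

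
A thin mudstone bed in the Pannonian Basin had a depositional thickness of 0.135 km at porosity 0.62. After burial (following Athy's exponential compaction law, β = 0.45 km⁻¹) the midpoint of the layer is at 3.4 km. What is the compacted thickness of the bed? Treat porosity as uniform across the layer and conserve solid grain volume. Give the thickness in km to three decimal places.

Porosity at 3.4 km: phi = 0.62·exp(−0.45×3.4) = 0.1343
Solid-volume conservation: h(1−phi) = h₀(1−phi₀) ⇒ h = h₀·(1−phi₀)/(1−phi)
h = 0.135 × (1 − 0.62)/(1 − 0.1343) = 0.135 × 0.4389 = 0.0593 km

0.059 km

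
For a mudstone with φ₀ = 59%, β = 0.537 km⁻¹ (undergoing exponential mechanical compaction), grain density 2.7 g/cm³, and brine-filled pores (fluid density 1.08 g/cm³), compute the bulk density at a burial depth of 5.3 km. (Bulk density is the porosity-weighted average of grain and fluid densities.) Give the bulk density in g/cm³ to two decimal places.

Porosity at depth: φ = 0.59·exp(−0.537×5.3) = 0.59×0.0581 = 0.0343
Bulk density: ρ_b = (1−φ)ρ_g + φ·ρ_f = 0.9657×2.7 + 0.0343×1.08
       = 2.607 + 0.037 = 2.644 g/cm³

2.64 g/cm³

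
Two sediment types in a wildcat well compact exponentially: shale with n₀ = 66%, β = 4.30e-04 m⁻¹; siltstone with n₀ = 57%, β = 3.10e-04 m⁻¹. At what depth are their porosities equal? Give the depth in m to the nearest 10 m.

Working in km (1 km = 1000 m; β in km⁻¹ = β in m⁻¹ × 1000):
Set n₀ₐ e^(−βₐd) = n₀ᵦ e^(−βᵦd) ⇒ ln(n₀ₐ/n₀ᵦ) = (βₐ − βᵦ)·d
d = ln(0.66/0.57) / (0.43 − 0.31) = 0.1466 / 0.12 = 1.222 km

1220 m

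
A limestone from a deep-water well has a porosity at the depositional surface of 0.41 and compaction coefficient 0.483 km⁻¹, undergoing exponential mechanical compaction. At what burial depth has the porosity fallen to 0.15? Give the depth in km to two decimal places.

2.08 km

Invert Athy's law: Z = ln(phi₀/phi) / k
Z = ln(0.41/0.15) / 0.483 = ln(2.733) / 0.483 = 1.0055 / 0.483 = 2.082 km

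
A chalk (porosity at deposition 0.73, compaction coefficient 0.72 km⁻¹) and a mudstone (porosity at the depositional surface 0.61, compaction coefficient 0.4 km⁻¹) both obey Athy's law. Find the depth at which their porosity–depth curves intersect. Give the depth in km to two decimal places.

0.56 km

Set φ₀ₐ e^(−cₐZ) = φ₀ᵦ e^(−cᵦZ) ⇒ ln(φ₀ₐ/φ₀ᵦ) = (cₐ − cᵦ)·Z
Z = ln(0.73/0.61) / (0.72 − 0.4) = 0.1796 / 0.32 = 0.561 km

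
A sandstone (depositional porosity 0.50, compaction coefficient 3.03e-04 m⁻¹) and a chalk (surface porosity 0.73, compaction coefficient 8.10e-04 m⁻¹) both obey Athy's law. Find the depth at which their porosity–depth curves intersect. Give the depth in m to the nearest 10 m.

750 m

Working in km (1 km = 1000 m; β in km⁻¹ = β in m⁻¹ × 1000):
Set phi₀ₐ e^(−βₐz) = phi₀ᵦ e^(−βᵦz) ⇒ ln(phi₀ₐ/phi₀ᵦ) = (βₐ − βᵦ)·z
z = ln(0.5/0.73) / (0.303 − 0.81) = -0.3784 / -0.507 = 0.746 km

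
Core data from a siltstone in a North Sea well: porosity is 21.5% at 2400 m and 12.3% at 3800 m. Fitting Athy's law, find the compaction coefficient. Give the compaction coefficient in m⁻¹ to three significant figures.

Working in km (1 km = 1000 m; k in km⁻¹ = k in m⁻¹ × 1000):
Athy: phi(z) = phi₀ e^(−kz) ⇒ phi₁/phi₂ = e^{k(z₂−z₁)} ⇒ k = ln(phi₁/phi₂)/(z₂−z₁)
k = ln(0.215/0.123) / (3.8 − 2.4) = ln(1.748) / 1.4 = 0.5585 / 1.4 = 0.3989 km⁻¹

0.000399 m⁻¹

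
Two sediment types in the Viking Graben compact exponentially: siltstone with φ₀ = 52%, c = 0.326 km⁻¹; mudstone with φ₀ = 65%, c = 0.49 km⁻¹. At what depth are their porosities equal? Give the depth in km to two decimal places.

1.36 km

Set φ₀ₐ e^(−cₐZ) = φ₀ᵦ e^(−cᵦZ) ⇒ ln(φ₀ₐ/φ₀ᵦ) = (cₐ − cᵦ)·Z
Z = ln(0.52/0.65) / (0.326 − 0.49) = -0.2231 / -0.164 = 1.361 km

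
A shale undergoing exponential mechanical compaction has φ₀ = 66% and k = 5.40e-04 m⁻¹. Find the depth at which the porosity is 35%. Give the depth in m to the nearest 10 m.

Working in km (1 km = 1000 m; k in km⁻¹ = k in m⁻¹ × 1000):
Invert Athy's law: z = ln(φ₀/φ) / k
z = ln(0.66/0.35) / 0.54 = ln(1.886) / 0.54 = 0.6343 / 0.54 = 1.175 km

1170 m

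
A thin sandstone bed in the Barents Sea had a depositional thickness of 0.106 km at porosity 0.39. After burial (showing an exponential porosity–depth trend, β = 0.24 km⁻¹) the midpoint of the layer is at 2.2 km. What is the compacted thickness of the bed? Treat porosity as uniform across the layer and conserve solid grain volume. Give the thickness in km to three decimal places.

0.084 km

Porosity at 2.2 km: φ = 0.39·exp(−0.24×2.2) = 0.2300
Solid-volume conservation: h(1−φ) = h₀(1−φ₀) ⇒ h = h₀·(1−φ₀)/(1−φ)
h = 0.106 × (1 − 0.39)/(1 − 0.2300) = 0.106 × 0.7922 = 0.0840 km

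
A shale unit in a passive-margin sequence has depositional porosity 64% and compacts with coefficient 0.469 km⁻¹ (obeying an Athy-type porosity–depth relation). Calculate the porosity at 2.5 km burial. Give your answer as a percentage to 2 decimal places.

phi = phi₀·exp(−k·Z) = 0.64 × exp(−0.469 × 2.5) = 0.64 × exp(−1.172)
  = 0.64 × 0.3096 = 0.1981

19.81%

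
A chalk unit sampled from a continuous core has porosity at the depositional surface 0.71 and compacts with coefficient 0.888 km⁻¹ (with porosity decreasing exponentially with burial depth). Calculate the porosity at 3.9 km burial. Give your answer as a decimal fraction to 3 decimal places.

0.022

phi = phi₀·exp(−k·Z) = 0.71 × exp(−0.888 × 3.9) = 0.71 × exp(−3.463)
  = 0.71 × 0.0313 = 0.0222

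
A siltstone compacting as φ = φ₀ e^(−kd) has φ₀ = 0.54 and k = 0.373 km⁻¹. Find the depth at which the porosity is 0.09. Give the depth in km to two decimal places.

Invert Athy's law: d = ln(φ₀/φ) / k
d = ln(0.54/0.09) / 0.373 = ln(6) / 0.373 = 1.7918 / 0.373 = 4.804 km

4.80 km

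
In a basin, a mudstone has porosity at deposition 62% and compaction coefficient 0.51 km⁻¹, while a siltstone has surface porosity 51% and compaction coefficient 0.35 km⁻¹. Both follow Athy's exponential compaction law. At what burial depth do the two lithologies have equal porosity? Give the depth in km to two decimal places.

1.22 km

Set n₀ₐ e^(−βₐZ) = n₀ᵦ e^(−βᵦZ) ⇒ ln(n₀ₐ/n₀ᵦ) = (βₐ − βᵦ)·Z
Z = ln(0.62/0.51) / (0.51 − 0.35) = 0.1953 / 0.16 = 1.221 km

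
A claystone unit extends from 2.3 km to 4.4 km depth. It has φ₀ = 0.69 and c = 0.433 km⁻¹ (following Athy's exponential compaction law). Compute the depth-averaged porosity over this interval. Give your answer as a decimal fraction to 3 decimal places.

0.167

⟨φ⟩ = (1/(d₂−d₁)) ∫ φ₀ e^(−cd) dd = φ₀·(e^(−c·d₁) − e^(−c·d₂)) / (c·(d₂−d₁))
e^(−0.433×2.3) = 0.3694; e^(−0.433×4.4) = 0.1488
⟨φ⟩ = 0.69 × (0.3694 − 0.1488) / (0.433 × 2.1) = 0.69 × 0.2426 = 0.1674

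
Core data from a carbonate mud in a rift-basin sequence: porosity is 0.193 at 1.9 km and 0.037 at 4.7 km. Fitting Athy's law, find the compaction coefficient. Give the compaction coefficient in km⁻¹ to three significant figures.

Athy: n(d) = n₀ e^(−cd) ⇒ n₁/n₂ = e^{c(d₂−d₁)} ⇒ c = ln(n₁/n₂)/(d₂−d₁)
c = ln(0.193/0.037) / (4.7 − 1.9) = ln(5.216) / 2.8 = 1.6518 / 2.8 = 0.5899 km⁻¹

0.590 km⁻¹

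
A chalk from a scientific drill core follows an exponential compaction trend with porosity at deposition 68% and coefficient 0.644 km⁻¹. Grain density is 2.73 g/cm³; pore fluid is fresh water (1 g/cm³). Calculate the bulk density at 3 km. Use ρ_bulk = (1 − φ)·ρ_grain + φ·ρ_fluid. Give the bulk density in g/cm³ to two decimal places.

Porosity at depth: n = 0.68·exp(−0.644×3) = 0.68×0.1449 = 0.0985
Bulk density: ρ_b = (1−n)ρ_g + n·ρ_f = 0.9015×2.73 + 0.0985×1
       = 2.461 + 0.099 = 2.560 g/cm³

2.56 g/cm³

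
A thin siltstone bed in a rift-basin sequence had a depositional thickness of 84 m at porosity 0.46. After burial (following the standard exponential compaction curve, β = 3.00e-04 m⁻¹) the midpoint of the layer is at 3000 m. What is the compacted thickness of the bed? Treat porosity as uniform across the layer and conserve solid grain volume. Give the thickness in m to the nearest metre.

Working in km (1 km = 1000 m; β in km⁻¹ = β in m⁻¹ × 1000):
Porosity at 3 km: φ = 0.46·exp(−0.3×3) = 0.1870
Solid-volume conservation: h(1−φ) = h₀(1−φ₀) ⇒ h = h₀·(1−φ₀)/(1−φ)
h = 0.084 × (1 − 0.46)/(1 − 0.1870) = 0.084 × 0.6642 = 0.0558 km

56 m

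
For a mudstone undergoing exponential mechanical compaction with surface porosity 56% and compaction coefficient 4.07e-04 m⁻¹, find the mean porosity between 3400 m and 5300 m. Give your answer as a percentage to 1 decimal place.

Working in km (1 km = 1000 m; β in km⁻¹ = β in m⁻¹ × 1000):
⟨phi⟩ = (1/(d₂−d₁)) ∫ phi₀ e^(−βd) dd = phi₀·(e^(−β·d₁) − e^(−β·d₂)) / (β·(d₂−d₁))
e^(−0.407×3.4) = 0.2506; e^(−0.407×5.3) = 0.1157
⟨phi⟩ = 0.56 × (0.2506 − 0.1157) / (0.407 × 1.9) = 0.56 × 0.1745 = 0.0977

9.8%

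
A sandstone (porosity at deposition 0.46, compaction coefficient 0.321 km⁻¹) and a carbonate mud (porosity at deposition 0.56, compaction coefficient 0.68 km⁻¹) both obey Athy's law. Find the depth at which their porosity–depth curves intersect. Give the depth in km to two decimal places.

0.55 km

Set phi₀ₐ e^(−kₐd) = phi₀ᵦ e^(−kᵦd) ⇒ ln(phi₀ₐ/phi₀ᵦ) = (kₐ − kᵦ)·d
d = ln(0.46/0.56) / (0.321 − 0.68) = -0.1967 / -0.359 = 0.548 km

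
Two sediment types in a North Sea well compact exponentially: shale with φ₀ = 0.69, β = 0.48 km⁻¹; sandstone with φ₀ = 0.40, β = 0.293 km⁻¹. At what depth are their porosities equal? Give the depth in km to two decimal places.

Set φ₀ₐ e^(−βₐZ) = φ₀ᵦ e^(−βᵦZ) ⇒ ln(φ₀ₐ/φ₀ᵦ) = (βₐ − βᵦ)·Z
Z = ln(0.69/0.4) / (0.48 − 0.293) = 0.5452 / 0.187 = 2.916 km

2.92 km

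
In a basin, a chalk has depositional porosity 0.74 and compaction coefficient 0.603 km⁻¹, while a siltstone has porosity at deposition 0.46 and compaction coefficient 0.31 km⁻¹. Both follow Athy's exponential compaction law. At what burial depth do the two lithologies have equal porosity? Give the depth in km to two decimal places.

Set n₀ₐ e^(−cₐd) = n₀ᵦ e^(−cᵦd) ⇒ ln(n₀ₐ/n₀ᵦ) = (cₐ − cᵦ)·d
d = ln(0.74/0.46) / (0.603 − 0.31) = 0.4754 / 0.293 = 1.623 km

1.62 km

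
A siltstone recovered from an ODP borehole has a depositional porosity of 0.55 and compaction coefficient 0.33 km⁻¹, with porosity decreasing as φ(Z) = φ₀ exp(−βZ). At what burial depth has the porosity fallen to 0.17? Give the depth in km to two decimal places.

Invert Athy's law: Z = ln(φ₀/φ) / β
Z = ln(0.55/0.17) / 0.33 = ln(3.235) / 0.33 = 1.1741 / 0.33 = 3.558 km

3.56 km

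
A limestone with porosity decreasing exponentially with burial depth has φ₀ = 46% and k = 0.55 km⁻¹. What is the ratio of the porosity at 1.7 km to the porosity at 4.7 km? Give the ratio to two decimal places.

5.21

φ(d₁)/φ(d₂) = e^(−k·d₁)/e^(−k·d₂) = e^{k(d₂−d₁)}
= exp(0.55 × 3) = exp(1.65) = 5.2070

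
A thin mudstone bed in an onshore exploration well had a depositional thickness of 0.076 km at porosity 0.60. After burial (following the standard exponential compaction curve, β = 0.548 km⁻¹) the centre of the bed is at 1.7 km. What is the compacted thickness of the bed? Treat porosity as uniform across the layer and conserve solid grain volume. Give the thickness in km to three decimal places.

Porosity at 1.7 km: φ = 0.6·exp(−0.548×1.7) = 0.2364
Solid-volume conservation: h(1−φ) = h₀(1−φ₀) ⇒ h = h₀·(1−φ₀)/(1−φ)
h = 0.076 × (1 − 0.6)/(1 − 0.2364) = 0.076 × 0.5238 = 0.0398 km

0.040 km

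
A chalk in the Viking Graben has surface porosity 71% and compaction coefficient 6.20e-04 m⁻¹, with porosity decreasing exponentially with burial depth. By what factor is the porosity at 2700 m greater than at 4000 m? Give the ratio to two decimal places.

Working in km (1 km = 1000 m; β in km⁻¹ = β in m⁻¹ × 1000):
n(z₁)/n(z₂) = e^(−β·z₁)/e^(−β·z₂) = e^{β(z₂−z₁)}
= exp(0.62 × 1.3) = exp(0.806) = 2.2389

2.24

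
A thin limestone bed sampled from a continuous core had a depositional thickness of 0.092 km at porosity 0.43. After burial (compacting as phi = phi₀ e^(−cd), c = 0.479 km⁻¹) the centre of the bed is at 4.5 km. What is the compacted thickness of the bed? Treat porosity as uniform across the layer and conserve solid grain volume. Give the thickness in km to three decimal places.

Porosity at 4.5 km: phi = 0.43·exp(−0.479×4.5) = 0.0498
Solid-volume conservation: h(1−phi) = h₀(1−phi₀) ⇒ h = h₀·(1−phi₀)/(1−phi)
h = 0.092 × (1 − 0.43)/(1 − 0.0498) = 0.092 × 0.5999 = 0.0552 km

0.055 km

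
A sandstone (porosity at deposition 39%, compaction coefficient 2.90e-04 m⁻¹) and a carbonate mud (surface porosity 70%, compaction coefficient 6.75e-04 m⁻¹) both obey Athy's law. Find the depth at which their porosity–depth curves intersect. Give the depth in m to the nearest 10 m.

Working in km (1 km = 1000 m; β in km⁻¹ = β in m⁻¹ × 1000):
Set phi₀ₐ e^(−βₐZ) = phi₀ᵦ e^(−βᵦZ) ⇒ ln(phi₀ₐ/phi₀ᵦ) = (βₐ − βᵦ)·Z
Z = ln(0.39/0.7) / (0.29 − 0.675) = -0.5849 / -0.385 = 1.519 km

1520 m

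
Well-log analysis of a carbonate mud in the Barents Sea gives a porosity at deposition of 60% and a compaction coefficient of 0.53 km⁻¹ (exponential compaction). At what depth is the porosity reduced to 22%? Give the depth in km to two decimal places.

Invert Athy's law: d = ln(φ₀/φ) / c
d = ln(0.6/0.22) / 0.53 = ln(2.727) / 0.53 = 1.0033 / 0.53 = 1.893 km

1.89 km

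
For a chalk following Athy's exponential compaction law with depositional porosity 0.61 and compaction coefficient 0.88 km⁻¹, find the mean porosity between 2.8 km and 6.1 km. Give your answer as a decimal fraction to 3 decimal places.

0.017

⟨n⟩ = (1/(z₂−z₁)) ∫ n₀ e^(−cz) dz = n₀·(e^(−c·z₁) − e^(−c·z₂)) / (c·(z₂−z₁))
e^(−0.88×2.8) = 0.0851; e^(−0.88×6.1) = 0.0047
⟨n⟩ = 0.61 × (0.0851 − 0.0047) / (0.88 × 3.3) = 0.61 × 0.0277 = 0.0169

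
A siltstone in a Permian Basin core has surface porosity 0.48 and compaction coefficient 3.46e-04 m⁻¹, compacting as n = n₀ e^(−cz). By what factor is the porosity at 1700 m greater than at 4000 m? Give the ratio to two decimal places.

Working in km (1 km = 1000 m; c in km⁻¹ = c in m⁻¹ × 1000):
n(z₁)/n(z₂) = e^(−c·z₁)/e^(−c·z₂) = e^{c(z₂−z₁)}
= exp(0.346 × 2.3) = exp(0.7958) = 2.2162

2.22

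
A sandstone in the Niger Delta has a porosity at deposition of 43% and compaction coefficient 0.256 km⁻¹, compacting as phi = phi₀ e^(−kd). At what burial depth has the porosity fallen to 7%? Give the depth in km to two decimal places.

7.09 km

Invert Athy's law: d = ln(phi₀/phi) / k
d = ln(0.43/0.07) / 0.256 = ln(6.143) / 0.256 = 1.8153 / 0.256 = 7.091 km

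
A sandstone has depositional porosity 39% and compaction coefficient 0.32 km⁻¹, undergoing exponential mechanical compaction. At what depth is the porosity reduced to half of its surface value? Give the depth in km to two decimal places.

2.17 km

phi/phi₀ = 1/2 ⇒ exp(−k·z) = 1/2 ⇒ z = ln(2) / k
z = 0.6931 / 0.32 = 2.166 km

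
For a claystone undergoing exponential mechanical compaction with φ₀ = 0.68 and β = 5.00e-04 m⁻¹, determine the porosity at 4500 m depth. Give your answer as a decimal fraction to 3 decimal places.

0.072

Working in km (1 km = 1000 m; β in km⁻¹ = β in m⁻¹ × 1000):
φ = φ₀·exp(−β·d) = 0.68 × exp(−0.5 × 4.5) = 0.68 × exp(−2.25)
  = 0.68 × 0.1054 = 0.0717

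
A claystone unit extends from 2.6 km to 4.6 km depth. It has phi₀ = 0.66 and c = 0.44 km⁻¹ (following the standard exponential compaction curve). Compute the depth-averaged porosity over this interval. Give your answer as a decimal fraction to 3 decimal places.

⟨phi⟩ = (1/(Z₂−Z₁)) ∫ phi₀ e^(−cZ) dZ = phi₀·(e^(−c·Z₁) − e^(−c·Z₂)) / (c·(Z₂−Z₁))
e^(−0.44×2.6) = 0.3185; e^(−0.44×4.6) = 0.1321
⟨phi⟩ = 0.66 × (0.3185 − 0.1321) / (0.44 × 2) = 0.66 × 0.2118 = 0.1398

0.140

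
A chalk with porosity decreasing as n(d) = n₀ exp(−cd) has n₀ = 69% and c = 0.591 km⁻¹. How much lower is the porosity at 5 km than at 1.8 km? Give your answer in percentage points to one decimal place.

20.2 percentage points

n(1.8) = 0.69·e^(−0.591×1.8) = 0.2381
n(5) = 0.69·e^(−0.591×5) = 0.0359
Δn = 0.2381 − 0.0359 = 0.2022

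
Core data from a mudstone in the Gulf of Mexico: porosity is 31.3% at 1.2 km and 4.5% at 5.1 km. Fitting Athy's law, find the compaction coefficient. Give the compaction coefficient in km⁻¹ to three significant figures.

0.497 km⁻¹

Athy: φ(Z) = φ₀ e^(−βZ) ⇒ φ₁/φ₂ = e^{β(Z₂−Z₁)} ⇒ β = ln(φ₁/φ₂)/(Z₂−Z₁)
β = ln(0.313/0.045) / (5.1 − 1.2) = ln(6.956) / 3.9 = 1.9395 / 3.9 = 0.4973 km⁻¹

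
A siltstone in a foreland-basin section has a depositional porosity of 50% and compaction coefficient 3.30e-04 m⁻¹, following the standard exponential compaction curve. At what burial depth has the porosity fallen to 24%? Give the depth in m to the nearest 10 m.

Working in km (1 km = 1000 m; c in km⁻¹ = c in m⁻¹ × 1000):
Invert Athy's law: z = ln(phi₀/phi) / c
z = ln(0.5/0.24) / 0.33 = ln(2.083) / 0.33 = 0.7340 / 0.33 = 2.224 km

2220 m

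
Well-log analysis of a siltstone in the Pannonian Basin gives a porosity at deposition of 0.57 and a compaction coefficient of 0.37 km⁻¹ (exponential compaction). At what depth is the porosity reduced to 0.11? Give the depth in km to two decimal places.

4.45 km

Invert Athy's law: d = ln(φ₀/φ) / k
d = ln(0.57/0.11) / 0.37 = ln(5.182) / 0.37 = 1.6452 / 0.37 = 4.446 km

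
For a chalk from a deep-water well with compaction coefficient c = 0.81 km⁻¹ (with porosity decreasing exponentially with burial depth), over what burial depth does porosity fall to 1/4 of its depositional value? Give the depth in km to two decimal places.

n/n₀ = 1/4 ⇒ exp(−c·z) = 1/4 ⇒ z = ln(4) / c
z = 1.3863 / 0.81 = 1.711 km

1.71 km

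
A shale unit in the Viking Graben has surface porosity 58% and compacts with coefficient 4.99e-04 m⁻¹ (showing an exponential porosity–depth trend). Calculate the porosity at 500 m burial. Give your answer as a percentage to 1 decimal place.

45.2%

Working in km (1 km = 1000 m; k in km⁻¹ = k in m⁻¹ × 1000):
φ = φ₀·exp(−k·Z) = 0.58 × exp(−0.499 × 0.5) = 0.58 × exp(−0.2495)
  = 0.58 × 0.7792 = 0.4519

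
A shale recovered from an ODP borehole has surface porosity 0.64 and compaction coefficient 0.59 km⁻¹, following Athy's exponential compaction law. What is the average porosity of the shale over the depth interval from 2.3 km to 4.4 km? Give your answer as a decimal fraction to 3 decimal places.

0.094

⟨phi⟩ = (1/(d₂−d₁)) ∫ phi₀ e^(−kd) dd = phi₀·(e^(−k·d₁) − e^(−k·d₂)) / (k·(d₂−d₁))
e^(−0.59×2.3) = 0.2574; e^(−0.59×4.4) = 0.0746
⟨phi⟩ = 0.64 × (0.2574 − 0.0746) / (0.59 × 2.1) = 0.64 × 0.1476 = 0.0945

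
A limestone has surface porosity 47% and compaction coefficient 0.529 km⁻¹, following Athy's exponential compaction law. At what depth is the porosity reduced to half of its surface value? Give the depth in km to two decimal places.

1.31 km

n/n₀ = 1/2 ⇒ exp(−k·z) = 1/2 ⇒ z = ln(2) / k
z = 0.6931 / 0.529 = 1.310 km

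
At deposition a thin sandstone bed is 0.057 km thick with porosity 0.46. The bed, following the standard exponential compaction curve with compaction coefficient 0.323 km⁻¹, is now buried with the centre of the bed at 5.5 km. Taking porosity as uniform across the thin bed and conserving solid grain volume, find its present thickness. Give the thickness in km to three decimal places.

Porosity at 5.5 km: φ = 0.46·exp(−0.323×5.5) = 0.0778
Solid-volume conservation: h(1−φ) = h₀(1−φ₀) ⇒ h = h₀·(1−φ₀)/(1−φ)
h = 0.057 × (1 − 0.46)/(1 − 0.0778) = 0.057 × 0.5856 = 0.0334 km

0.033 km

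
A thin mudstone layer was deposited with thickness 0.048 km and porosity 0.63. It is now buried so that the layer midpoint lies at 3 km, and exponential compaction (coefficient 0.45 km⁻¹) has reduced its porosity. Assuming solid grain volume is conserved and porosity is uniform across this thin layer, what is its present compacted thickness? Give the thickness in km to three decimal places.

Porosity at 3 km: phi = 0.63·exp(−0.45×3) = 0.1633
Solid-volume conservation: h(1−phi) = h₀(1−phi₀) ⇒ h = h₀·(1−phi₀)/(1−phi)
h = 0.048 × (1 − 0.63)/(1 − 0.1633) = 0.048 × 0.4422 = 0.0212 km

0.021 km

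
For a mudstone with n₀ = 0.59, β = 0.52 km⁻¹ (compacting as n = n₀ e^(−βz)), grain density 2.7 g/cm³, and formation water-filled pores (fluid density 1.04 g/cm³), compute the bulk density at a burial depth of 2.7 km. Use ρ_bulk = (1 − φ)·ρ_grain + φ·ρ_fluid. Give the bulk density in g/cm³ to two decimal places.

Porosity at depth: n = 0.59·exp(−0.52×2.7) = 0.59×0.2456 = 0.1449
Bulk density: ρ_b = (1−n)ρ_g + n·ρ_f = 0.8551×2.7 + 0.1449×1.04
       = 2.309 + 0.151 = 2.459 g/cm³

2.46 g/cm³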